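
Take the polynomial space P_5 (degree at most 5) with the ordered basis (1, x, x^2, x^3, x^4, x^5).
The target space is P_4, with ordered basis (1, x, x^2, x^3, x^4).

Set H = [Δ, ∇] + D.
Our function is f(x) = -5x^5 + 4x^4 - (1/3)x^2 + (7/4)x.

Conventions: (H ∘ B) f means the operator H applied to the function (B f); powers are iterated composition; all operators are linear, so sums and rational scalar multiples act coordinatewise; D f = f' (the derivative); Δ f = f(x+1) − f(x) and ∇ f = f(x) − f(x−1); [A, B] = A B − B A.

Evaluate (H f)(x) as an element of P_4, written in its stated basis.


the result is g(x) = -25x^4 + 16x^3 - (2/3)x + 7/4

∇ f = -25x^4 + 66x^3 - 74x^2 + (121/3)x - 83/12
Δ ∇ f = -100x^3 + 48x^2 - 50x + 22/3
Δ f = -25x^4 - 34x^3 - 26x^2 - (29/3)x + 5/12
∇ Δ f = -100x^3 + 48x^2 - 50x + 22/3
[Δ, ∇] f = 0
D f = -25x^4 + 16x^3 - (2/3)x + 7/4
([Δ, ∇] + D) f = -25x^4 + 16x^3 - (2/3)x + 7/4


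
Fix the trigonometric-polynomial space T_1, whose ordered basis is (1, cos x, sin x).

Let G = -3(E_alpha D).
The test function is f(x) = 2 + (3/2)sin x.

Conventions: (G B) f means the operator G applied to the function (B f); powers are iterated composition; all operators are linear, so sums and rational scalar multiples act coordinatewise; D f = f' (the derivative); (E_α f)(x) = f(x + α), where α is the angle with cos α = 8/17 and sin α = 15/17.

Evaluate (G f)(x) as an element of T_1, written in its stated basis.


D f = (3/2)cos x
E_alpha D f = (12/17)cos x - (45/34)sin x
(-3(E_alpha D)) f = -(36/17)cos x + (135/34)sin x

the image equals g(x) = -(36/17)cos x + (135/34)sin x


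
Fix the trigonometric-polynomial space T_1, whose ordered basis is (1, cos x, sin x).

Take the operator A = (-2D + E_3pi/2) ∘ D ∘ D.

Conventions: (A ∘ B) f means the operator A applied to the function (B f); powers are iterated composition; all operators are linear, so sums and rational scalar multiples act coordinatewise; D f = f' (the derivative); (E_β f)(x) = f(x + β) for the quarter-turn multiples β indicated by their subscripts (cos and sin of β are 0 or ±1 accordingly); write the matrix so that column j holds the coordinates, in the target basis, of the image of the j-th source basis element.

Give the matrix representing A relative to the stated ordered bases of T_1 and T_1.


image of 1: 0
image of cos x: -3sin x
image of sin x: 3cos x
each image's coordinates form column j of the matrix

the matrix is [[0, 0, 0]; [0, 0, 3]; [0, -3, 0]] (rows listed top to bottom)


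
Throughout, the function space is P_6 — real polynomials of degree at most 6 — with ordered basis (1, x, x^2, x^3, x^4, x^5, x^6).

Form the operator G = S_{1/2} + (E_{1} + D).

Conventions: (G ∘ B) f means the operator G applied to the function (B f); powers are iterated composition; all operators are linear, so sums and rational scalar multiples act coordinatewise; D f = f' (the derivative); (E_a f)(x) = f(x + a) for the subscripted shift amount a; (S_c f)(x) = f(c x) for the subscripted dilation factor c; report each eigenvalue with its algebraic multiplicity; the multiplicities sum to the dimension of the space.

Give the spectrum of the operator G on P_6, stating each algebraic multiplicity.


image of 1: 2
image of x: (3/2)x + 2
image of x^2: (5/4)x^2 + 4x + 1
image of x^3: (9/8)x^3 + 6x^2 + 3x + 1
image of x^4: (17/16)x^4 + 8x^3 + 6x^2 + 4x + 1
image of x^5: (33/32)x^5 + 10x^4 + 10x^3 + 10x^2 + 5x + 1
image of x^6: (65/64)x^6 + 12x^5 + 15x^4 + 20x^3 + 15x^2 + 6x + 1
the matrix is upper triangular; its diagonal is (2, 3/2, 5/4, 9/8, 17/16, 33/32, 65/64)
for a triangular matrix the eigenvalues are the diagonal entries, with algebraic multiplicity their repetition count

λ = 65/64 (multiplicity 1), λ = 33/32 (multiplicity 1), λ = 17/16 (multiplicity 1), λ = 9/8 (multiplicity 1), λ = 5/4 (multiplicity 1), λ = 3/2 (multiplicity 1), λ = 2 (multiplicity 1)


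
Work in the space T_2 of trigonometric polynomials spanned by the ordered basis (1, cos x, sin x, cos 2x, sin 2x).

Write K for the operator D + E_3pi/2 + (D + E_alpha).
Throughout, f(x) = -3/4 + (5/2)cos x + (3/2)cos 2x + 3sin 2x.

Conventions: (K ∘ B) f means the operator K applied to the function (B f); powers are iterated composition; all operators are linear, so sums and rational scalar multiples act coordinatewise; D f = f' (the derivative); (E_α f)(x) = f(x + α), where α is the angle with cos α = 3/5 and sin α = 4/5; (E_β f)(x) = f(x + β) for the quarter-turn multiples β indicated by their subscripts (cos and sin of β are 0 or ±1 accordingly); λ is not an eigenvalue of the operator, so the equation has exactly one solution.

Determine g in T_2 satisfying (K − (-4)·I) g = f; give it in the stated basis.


write g with unknown coordinates in the stated basis and equate coefficients in (K − (-4)·I) g = f
solving from the highest basis element down gives g = -1/8 + (115/244)cos x + (45/244)sin x - (27/80)cos 2x + (39/80)sin 2x
check: K g = -1/4 + (75/122)cos x - (45/61)sin x + (57/20)cos 2x + (21/20)sin 2x
so K g − (-4)·g = -3/4 + (5/2)cos x + (3/2)cos 2x + 3sin 2x = f ✓

the image equals g(x) = -1/8 + (115/244)cos x + (45/244)sin x - (27/80)cos 2x + (39/80)sin 2x


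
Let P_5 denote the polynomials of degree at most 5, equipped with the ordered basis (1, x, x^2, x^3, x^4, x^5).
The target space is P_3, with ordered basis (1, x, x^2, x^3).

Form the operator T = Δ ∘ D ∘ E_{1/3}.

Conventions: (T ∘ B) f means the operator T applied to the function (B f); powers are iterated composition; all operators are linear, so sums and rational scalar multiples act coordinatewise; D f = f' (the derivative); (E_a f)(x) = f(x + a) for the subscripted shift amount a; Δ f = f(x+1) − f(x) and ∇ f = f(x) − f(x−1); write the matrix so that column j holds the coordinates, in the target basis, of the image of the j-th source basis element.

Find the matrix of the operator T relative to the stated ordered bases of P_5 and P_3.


image of 1: 0
image of x: 0
image of x^2: 2
image of x^3: 6x + 5
image of x^4: 12x^2 + 20x + 28/3
image of x^5: 20x^3 + 50x^2 + (140/3)x + 425/27
each image's coordinates form column j of the matrix

the matrix is [[0, 0, 2, 5, 28/3, 425/27]; [0, 0, 0, 6, 20, 140/3]; [0, 0, 0, 0, 12, 50]; [0, 0, 0, 0, 0, 20]] (rows listed top to bottom)


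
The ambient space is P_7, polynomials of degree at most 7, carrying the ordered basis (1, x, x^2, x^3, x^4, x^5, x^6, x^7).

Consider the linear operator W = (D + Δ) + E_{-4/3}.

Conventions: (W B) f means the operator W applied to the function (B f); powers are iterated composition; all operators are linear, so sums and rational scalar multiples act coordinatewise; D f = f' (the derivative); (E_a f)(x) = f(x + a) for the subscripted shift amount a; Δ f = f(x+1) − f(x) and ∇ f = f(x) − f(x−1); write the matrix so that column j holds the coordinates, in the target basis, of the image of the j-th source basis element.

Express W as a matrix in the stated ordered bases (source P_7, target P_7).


the matrix is [[1, 2/3, 25/9, -37/27, 337/81, -781/243, 4825/729, -14197/2187]; [0, 1, 4/3, 25/3, -148/27, 1685/81, -1562/81, 33775/729]; [0, 0, 1, 2, 50/3, -370/27, 1685/27, -5467/81]; [0, 0, 0, 1, 8/3, 250/9, -740/27, 11795/81]; [0, 0, 0, 0, 1, 10/3, 125/3, -1295/27]; [0, 0, 0, 0, 0, 1, 4, 175/3]; [0, 0, 0, 0, 0, 0, 1, 14/3]; [0, 0, 0, 0, 0, 0, 0, 1]] (rows listed top to bottom)

image of 1: 1
image of x: x + 2/3
image of x^2: x^2 + (4/3)x + 25/9
image of x^3: x^3 + 2x^2 + (25/3)x - 37/27
image of x^4: x^4 + (8/3)x^3 + (50/3)x^2 - (148/27)x + 337/81
image of x^5: x^5 + (10/3)x^4 + (250/9)x^3 - (370/27)x^2 + (1685/81)x - 781/243
image of x^6: x^6 + 4x^5 + (125/3)x^4 - (740/27)x^3 + (1685/27)x^2 - (1562/81)x + 4825/729
image of x^7: x^7 + (14/3)x^6 + (175/3)x^5 - (1295/27)x^4 + (11795/81)x^3 - (5467/81)x^2 + (33775/729)x - 14197/2187
each image's coordinates form column j of the matrix


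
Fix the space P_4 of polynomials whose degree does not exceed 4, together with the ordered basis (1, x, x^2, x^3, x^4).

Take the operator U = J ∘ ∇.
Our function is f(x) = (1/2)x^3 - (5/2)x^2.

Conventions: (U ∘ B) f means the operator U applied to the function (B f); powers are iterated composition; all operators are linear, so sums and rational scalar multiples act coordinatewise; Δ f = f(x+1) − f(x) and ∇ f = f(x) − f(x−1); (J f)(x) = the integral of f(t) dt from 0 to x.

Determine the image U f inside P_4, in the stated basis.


∇ f = (3/2)x^2 - (13/2)x + 3
J ∇ f = (1/2)x^3 - (13/4)x^2 + 3x

the image equals g(x) = (1/2)x^3 - (13/4)x^2 + 3x


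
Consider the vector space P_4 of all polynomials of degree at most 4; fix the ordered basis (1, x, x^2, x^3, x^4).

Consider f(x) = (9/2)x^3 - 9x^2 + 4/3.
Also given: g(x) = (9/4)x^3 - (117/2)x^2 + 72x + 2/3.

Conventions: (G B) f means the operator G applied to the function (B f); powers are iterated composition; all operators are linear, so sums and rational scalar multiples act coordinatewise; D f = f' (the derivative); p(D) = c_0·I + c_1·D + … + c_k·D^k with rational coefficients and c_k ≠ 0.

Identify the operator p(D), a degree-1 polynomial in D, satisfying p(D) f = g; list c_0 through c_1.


D^0 f = (9/2)x^3 - 9x^2 + 4/3
D^1 f = (27/2)x^2 - 18x
matching coefficients of g against c_0 f + c_1 Df + … from the top degree down determines the c_i
solution: c_0 = 1/2, c_1 = -4

p(D) = (1/2)·I − 4·D, i.e. c_0 = 1/2, c_1 = -4


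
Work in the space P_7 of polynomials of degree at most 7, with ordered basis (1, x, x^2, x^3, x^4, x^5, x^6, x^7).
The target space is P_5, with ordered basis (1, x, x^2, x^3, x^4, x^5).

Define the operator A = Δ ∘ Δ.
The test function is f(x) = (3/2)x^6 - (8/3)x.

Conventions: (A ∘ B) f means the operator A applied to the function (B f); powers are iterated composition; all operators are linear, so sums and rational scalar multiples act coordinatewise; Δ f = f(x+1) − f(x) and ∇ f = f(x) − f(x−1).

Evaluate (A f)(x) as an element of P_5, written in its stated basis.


the result is g(x) = 45x^4 + 180x^3 + 315x^2 + 270x + 93

Δ f = 9x^5 + (45/2)x^4 + 30x^3 + (45/2)x^2 + 9x - 7/6
Δ Δ f = 45x^4 + 180x^3 + 315x^2 + 270x + 93


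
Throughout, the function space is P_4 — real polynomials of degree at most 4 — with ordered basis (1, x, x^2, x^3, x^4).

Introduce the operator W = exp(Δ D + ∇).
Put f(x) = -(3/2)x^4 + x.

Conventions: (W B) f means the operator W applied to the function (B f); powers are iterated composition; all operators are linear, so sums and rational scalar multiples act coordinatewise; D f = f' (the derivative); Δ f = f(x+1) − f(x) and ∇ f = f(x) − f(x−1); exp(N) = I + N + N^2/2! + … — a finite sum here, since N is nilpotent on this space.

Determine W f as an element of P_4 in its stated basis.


the image equals g(x) = -(3/2)x^4 - 6x^3 - 18x^2 - 47x - 85/2

order-1 term: -6x^3 - 9x^2 - 24x - 7/2
order-2 term: -9x^2 - 18x - 57/2
order-3 term: -6x - 9
order-4 term: -3/2
the series for exp(Δ D + ∇) f terminates at order 4
exp(Δ D + ∇) f = -(3/2)x^4 - 6x^3 - 18x^2 - 47x - 85/2


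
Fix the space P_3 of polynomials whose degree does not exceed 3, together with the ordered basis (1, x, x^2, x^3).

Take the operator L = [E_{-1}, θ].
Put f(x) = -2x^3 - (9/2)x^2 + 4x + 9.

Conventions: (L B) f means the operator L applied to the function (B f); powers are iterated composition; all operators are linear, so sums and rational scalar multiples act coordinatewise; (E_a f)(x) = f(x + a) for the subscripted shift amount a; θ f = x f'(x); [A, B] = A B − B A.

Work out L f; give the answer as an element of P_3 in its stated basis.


the image equals g(x) = 6x^2 - 3x - 7

θ f = -6x^3 - 9x^2 + 4x
E_{-1} θ f = -6x^3 + 9x^2 + 4x - 7
E_{-1} f = -2x^3 + (3/2)x^2 + 7x + 5/2
θ E_{-1} f = -6x^3 + 3x^2 + 7x
[E_{-1}, θ] f = 6x^2 - 3x - 7


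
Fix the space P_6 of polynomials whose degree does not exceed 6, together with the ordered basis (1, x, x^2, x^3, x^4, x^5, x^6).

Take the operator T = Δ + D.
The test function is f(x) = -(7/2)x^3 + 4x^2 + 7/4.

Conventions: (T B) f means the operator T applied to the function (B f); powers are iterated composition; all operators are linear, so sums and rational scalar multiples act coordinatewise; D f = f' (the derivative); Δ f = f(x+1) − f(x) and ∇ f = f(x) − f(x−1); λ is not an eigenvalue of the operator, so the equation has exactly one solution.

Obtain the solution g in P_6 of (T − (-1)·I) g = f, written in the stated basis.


g(x) = -(7/2)x^3 + 25x^2 - (179/2)x + 637/4

write g with unknown coordinates in the stated basis and equate coefficients in (T − (-1)·I) g = f
solving from the highest basis element down gives g = -(7/2)x^3 + 25x^2 - (179/2)x + 637/4
check: T g = -21x^2 + (179/2)x - 315/2
so T g − (-1)·g = -(7/2)x^3 + 4x^2 + 7/4 = f ✓


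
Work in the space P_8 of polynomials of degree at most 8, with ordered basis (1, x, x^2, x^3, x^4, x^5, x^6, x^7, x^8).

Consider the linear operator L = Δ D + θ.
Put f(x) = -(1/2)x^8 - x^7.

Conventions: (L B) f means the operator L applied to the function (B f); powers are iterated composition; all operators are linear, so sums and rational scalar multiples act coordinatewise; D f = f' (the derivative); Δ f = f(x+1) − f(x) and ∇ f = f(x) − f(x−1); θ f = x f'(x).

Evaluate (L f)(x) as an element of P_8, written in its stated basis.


g(x) = -4x^8 - 7x^7 - 28x^6 - 126x^5 - 245x^4 - 280x^3 - 189x^2 - 70x - 11

D f = -4x^7 - 7x^6
Δ D f = -28x^6 - 126x^5 - 245x^4 - 280x^3 - 189x^2 - 70x - 11
θ f = -4x^8 - 7x^7
(Δ D + θ) f = -4x^8 - 7x^7 - 28x^6 - 126x^5 - 245x^4 - 280x^3 - 189x^2 - 70x - 11


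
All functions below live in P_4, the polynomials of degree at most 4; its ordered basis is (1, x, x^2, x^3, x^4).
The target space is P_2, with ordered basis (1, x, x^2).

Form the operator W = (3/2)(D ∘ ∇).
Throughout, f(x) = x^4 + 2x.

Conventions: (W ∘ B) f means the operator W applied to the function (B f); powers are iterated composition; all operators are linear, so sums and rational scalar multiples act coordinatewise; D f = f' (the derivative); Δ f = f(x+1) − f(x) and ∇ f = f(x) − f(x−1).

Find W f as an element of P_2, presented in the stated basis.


g(x) = 18x^2 - 18x + 6

∇ f = 4x^3 - 6x^2 + 4x + 1
D ∇ f = 12x^2 - 12x + 4
((3/2)(D ∘ ∇)) f = 18x^2 - 18x + 6


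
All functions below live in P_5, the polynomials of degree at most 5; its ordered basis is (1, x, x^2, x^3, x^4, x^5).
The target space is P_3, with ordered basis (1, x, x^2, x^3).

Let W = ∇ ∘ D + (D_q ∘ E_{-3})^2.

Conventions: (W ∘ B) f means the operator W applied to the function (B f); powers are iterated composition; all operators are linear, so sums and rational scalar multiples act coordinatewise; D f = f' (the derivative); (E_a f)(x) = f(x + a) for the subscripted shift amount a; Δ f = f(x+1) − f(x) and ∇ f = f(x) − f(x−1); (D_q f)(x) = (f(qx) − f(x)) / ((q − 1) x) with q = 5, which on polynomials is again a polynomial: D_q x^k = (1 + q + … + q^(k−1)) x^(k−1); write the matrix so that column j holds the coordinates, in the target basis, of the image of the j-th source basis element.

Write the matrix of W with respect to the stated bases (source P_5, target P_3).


image of 1: 0
image of x: 0
image of x^2: 8
image of x^3: 192x - 243
image of x^4: 4848x^2 - 10668x + 6772
image of x^5: 121856x^3 - 363102x^2 + 396164x - 165893
each image's coordinates form column j of the matrix

the matrix is [[0, 0, 8, -243, 6772, -165893]; [0, 0, 0, 192, -10668, 396164]; [0, 0, 0, 0, 4848, -363102]; [0, 0, 0, 0, 0, 121856]] (rows listed top to bottom)


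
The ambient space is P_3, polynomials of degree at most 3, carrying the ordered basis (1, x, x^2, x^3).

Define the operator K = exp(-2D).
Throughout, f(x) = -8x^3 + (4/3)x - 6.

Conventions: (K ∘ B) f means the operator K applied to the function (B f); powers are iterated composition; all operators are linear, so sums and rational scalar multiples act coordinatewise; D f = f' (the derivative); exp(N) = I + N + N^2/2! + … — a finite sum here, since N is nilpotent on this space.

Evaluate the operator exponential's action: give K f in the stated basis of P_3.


order-1 term: 48x^2 - 8/3
order-2 term: -96x
order-3 term: 64
the series for exp(-2D) f terminates at order 3
exp(-2D) f = -8x^3 + 48x^2 - (284/3)x + 166/3

the result is g(x) = -8x^3 + 48x^2 - (284/3)x + 166/3


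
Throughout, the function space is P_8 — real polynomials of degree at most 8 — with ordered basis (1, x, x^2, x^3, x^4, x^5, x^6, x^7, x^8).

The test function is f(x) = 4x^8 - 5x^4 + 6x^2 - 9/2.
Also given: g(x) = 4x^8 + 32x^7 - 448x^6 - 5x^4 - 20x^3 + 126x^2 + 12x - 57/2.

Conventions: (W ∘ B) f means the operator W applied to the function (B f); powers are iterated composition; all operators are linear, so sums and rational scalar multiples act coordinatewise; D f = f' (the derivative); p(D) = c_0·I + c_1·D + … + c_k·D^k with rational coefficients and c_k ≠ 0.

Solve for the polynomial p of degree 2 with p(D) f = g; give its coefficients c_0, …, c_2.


D^0 f = 4x^8 - 5x^4 + 6x^2 - 9/2
D^1 f = 32x^7 - 20x^3 + 12x
D^2 f = 224x^6 - 60x^2 + 12
matching coefficients of g against c_0 f + c_1 Df + … from the top degree down determines the c_i
solution: c_0 = 1, c_1 = 1, c_2 = -2

p(D) = I + D − 2·D^2, i.e. c_0 = 1, c_1 = 1, c_2 = -2


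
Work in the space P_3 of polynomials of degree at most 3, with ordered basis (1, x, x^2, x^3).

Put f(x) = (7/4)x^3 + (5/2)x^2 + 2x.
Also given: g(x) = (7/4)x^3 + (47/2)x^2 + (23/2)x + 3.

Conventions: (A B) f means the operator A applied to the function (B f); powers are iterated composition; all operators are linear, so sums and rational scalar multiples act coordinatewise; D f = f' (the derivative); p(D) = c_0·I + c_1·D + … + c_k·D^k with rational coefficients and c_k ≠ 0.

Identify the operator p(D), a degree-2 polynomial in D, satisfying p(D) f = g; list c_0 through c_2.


c_0 = 1, c_1 = 4, c_2 = -1

D^0 f = (7/4)x^3 + (5/2)x^2 + 2x
D^1 f = (21/4)x^2 + 5x + 2
D^2 f = (21/2)x + 5
matching coefficients of g against c_0 f + c_1 Df + … from the top degree down determines the c_i
solution: c_0 = 1, c_1 = 4, c_2 = -1


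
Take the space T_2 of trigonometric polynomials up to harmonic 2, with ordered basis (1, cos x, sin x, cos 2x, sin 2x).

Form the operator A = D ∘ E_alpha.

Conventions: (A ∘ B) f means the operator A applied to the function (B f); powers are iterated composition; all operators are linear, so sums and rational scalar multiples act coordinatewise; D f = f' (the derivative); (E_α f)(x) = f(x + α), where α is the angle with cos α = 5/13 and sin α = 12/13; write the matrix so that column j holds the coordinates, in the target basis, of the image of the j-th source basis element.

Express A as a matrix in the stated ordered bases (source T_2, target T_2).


image of 1: 0
image of cos x: -(12/13)cos x - (5/13)sin x
image of sin x: (5/13)cos x - (12/13)sin x
image of cos 2x: -(240/169)cos 2x + (238/169)sin 2x
image of sin 2x: -(238/169)cos 2x - (240/169)sin 2x
each image's coordinates form column j of the matrix

the matrix is [[0, 0, 0, 0, 0]; [0, -12/13, 5/13, 0, 0]; [0, -5/13, -12/13, 0, 0]; [0, 0, 0, -240/169, -238/169]; [0, 0, 0, 238/169, -240/169]] (rows listed top to bottom)


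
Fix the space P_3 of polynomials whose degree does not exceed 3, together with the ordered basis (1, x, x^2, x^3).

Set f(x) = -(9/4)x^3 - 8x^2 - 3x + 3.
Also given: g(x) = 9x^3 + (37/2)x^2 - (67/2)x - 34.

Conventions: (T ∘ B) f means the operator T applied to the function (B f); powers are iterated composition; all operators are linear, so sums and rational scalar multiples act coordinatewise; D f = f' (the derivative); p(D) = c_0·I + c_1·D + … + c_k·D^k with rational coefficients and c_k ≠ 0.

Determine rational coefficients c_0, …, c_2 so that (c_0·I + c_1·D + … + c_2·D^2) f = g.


D^0 f = -(9/4)x^3 - 8x^2 - 3x + 3
D^1 f = -(27/4)x^2 - 16x - 3
D^2 f = -(27/2)x - 16
matching coefficients of g against c_0 f + c_1 Df + … from the top degree down determines the c_i
solution: c_0 = -4, c_1 = 2, c_2 = 1

c_0 = -4, c_1 = 2, c_2 = 1


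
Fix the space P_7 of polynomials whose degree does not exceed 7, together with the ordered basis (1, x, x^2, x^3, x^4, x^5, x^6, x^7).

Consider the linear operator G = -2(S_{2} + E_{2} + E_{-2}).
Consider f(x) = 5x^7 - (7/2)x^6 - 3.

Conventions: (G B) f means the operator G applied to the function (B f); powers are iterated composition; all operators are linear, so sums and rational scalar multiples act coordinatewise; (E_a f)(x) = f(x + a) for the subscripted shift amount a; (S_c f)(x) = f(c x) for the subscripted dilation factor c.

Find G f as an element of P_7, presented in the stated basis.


the image equals g(x) = -1300x^7 + 462x^6 - 1680x^5 + 840x^4 - 11200x^3 + 3360x^2 - 8960x + 914

S_{2} f = 640x^7 - 224x^6 - 3
E_{2} f = 5x^7 + (133/2)x^6 + 378x^5 + 1190x^4 + 2240x^3 + 2520x^2 + 1568x + 413
E_{-2} f = 5x^7 - (147/2)x^6 + 462x^5 - 1610x^4 + 3360x^3 - 4200x^2 + 2912x - 867
(S_{2} + E_{2} + E_{-2}) f = 650x^7 - 231x^6 + 840x^5 - 420x^4 + 5600x^3 - 1680x^2 + 4480x - 457
(-2(S_{2} + E_{2} + E_{-2})) f = -1300x^7 + 462x^6 - 1680x^5 + 840x^4 - 11200x^3 + 3360x^2 - 8960x + 914


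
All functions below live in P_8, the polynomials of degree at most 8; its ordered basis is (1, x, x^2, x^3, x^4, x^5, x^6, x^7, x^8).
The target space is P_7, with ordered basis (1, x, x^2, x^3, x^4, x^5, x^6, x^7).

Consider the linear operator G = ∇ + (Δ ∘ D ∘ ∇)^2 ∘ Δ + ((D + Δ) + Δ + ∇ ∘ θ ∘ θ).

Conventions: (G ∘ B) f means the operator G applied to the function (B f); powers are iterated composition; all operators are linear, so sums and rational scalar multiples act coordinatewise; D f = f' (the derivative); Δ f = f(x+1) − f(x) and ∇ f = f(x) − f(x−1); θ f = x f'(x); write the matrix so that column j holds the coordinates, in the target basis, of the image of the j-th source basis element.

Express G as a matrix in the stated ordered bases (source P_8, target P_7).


image of 1: 0
image of x: 5
image of x^2: 16x - 3
image of x^3: 39x^2 - 24x + 12
image of x^4: 80x^3 - 90x^2 + 76x - 15
image of x^5: 145x^4 - 240x^3 + 280x^2 - 120x + 28
image of x^6: 240x^5 - 525x^4 + 780x^3 - 525x^2 + 234x - 35
image of x^7: 371x^6 - 1008x^5 + 1820x^4 - 1680x^3 + 1092x^2 - 336x + 5092
image of x^8: 544x^7 - 1764x^6 + 3752x^5 - 4410x^4 + 3752x^3 - 1764x^2 + 40856x + 20097
each image's coordinates form column j of the matrix

the matrix is [[0, 5, -3, 12, -15, 28, -35, 5092, 20097]; [0, 0, 16, -24, 76, -120, 234, -336, 40856]; [0, 0, 0, 39, -90, 280, -525, 1092, -1764]; [0, 0, 0, 0, 80, -240, 780, -1680, 3752]; [0, 0, 0, 0, 0, 145, -525, 1820, -4410]; [0, 0, 0, 0, 0, 0, 240, -1008, 3752]; [0, 0, 0, 0, 0, 0, 0, 371, -1764]; [0, 0, 0, 0, 0, 0, 0, 0, 544]] (rows listed top to bottom)


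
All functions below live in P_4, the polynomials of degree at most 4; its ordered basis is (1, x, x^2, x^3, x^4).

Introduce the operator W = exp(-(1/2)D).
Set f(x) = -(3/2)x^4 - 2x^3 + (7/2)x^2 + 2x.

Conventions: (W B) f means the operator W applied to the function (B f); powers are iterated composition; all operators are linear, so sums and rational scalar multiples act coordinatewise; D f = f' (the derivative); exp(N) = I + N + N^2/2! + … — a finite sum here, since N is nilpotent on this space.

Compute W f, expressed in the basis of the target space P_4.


order-1 term: 3x^3 + 3x^2 - (7/2)x - 1
order-2 term: -(9/4)x^2 - (3/2)x + 7/8
order-3 term: (3/4)x + 1/4
order-4 term: -3/32
the series for exp(-(1/2)D) f terminates at order 4
exp(-(1/2)D) f = -(3/2)x^4 + x^3 + (17/4)x^2 - (9/4)x + 1/32

g(x) = -(3/2)x^4 + x^3 + (17/4)x^2 - (9/4)x + 1/32


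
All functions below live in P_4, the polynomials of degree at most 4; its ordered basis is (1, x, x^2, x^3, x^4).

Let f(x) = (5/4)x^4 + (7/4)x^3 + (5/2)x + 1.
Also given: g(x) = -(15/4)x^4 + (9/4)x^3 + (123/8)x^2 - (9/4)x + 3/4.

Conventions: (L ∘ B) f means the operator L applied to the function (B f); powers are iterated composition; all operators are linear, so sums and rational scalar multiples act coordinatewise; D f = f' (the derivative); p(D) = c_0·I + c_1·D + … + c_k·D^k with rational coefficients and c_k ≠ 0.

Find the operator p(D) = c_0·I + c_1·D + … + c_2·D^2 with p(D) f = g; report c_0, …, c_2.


D^0 f = (5/4)x^4 + (7/4)x^3 + (5/2)x + 1
D^1 f = 5x^3 + (21/4)x^2 + 5/2
D^2 f = 15x^2 + (21/2)x
matching coefficients of g against c_0 f + c_1 Df + … from the top degree down determines the c_i
solution: c_0 = -3, c_1 = 3/2, c_2 = 1/2

c_0 = -3, c_1 = 3/2, c_2 = 1/2


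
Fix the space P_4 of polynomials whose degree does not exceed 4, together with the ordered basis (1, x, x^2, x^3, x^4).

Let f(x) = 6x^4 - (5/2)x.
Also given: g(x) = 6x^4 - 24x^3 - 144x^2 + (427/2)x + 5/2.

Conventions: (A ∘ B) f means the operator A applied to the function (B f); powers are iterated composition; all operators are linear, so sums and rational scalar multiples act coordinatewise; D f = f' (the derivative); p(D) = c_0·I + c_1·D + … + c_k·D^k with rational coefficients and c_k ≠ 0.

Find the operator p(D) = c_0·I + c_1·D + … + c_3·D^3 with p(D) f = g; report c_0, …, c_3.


D^0 f = 6x^4 - (5/2)x
D^1 f = 24x^3 - 5/2
D^2 f = 72x^2
D^3 f = 144x
matching coefficients of g against c_0 f + c_1 Df + … from the top degree down determines the c_i
solution: c_0 = 1, c_1 = -1, c_2 = -2, c_3 = 3/2

p(D) = I − D − 2·D^2 + (3/2)·D^3, i.e. c_0 = 1, c_1 = -1, c_2 = -2, c_3 = 3/2


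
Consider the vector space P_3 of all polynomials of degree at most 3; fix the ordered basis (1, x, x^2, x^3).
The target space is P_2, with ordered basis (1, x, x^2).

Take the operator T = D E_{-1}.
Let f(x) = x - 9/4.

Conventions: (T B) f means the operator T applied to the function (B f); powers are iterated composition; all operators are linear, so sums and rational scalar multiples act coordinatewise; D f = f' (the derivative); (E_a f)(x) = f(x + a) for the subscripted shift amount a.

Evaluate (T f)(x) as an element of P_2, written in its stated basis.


E_{-1} f = x - 13/4
D E_{-1} f = 1

g(x) = 1


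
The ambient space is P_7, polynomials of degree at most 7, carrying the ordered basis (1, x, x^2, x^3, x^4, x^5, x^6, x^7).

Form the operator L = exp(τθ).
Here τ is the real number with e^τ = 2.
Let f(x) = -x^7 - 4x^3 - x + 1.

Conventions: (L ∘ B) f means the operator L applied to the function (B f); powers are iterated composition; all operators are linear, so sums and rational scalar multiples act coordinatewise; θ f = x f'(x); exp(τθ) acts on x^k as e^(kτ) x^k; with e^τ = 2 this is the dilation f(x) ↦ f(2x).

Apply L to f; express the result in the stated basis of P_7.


exp(τθ) x^k = e^(kτ) x^k; with e^τ = 2 this sends x^k to 2^k x^k
x ↦ 2 x
x^3 ↦ 8 x^3
x^7 ↦ 128 x^7
applying this coordinatewise to f: exp(τθ) f = -128x^7 - 32x^3 - 2x + 1

g(x) = -128x^7 - 32x^3 - 2x + 1


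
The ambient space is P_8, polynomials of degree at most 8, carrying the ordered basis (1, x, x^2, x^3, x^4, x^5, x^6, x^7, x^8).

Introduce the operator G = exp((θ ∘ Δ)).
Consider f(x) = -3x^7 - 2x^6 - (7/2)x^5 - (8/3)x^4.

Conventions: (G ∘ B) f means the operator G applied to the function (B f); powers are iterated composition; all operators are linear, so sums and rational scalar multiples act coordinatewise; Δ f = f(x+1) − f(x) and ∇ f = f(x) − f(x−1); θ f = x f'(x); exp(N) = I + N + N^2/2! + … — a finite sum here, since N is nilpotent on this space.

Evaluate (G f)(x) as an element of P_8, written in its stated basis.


order-1 term: -126x^6 - 375x^5 - 610x^4 - 572x^3 - 288x^2 - (367/6)x
order-2 term: -1890x^5 - 7530x^4 - 13065x^3 - 11016x^2 - (7363/2)x
order-3 term: -12600x^4 - 49020x^3 - 68850x^2 - 33599x
order-4 term: -37800x^3 - 111330x^2 - 83790x
order-5 term: -45360x^2 - 67212x
order-6 term: -15120x
the series for exp((θ ∘ Δ)) f terminates at order 6
exp((θ ∘ Δ)) f = -3x^7 - 128x^6 - (4537/2)x^5 - (62228/3)x^4 - 100457x^3 - 236844x^2 - (610391/3)x

the result is g(x) = -3x^7 - 128x^6 - (4537/2)x^5 - (62228/3)x^4 - 100457x^3 - 236844x^2 - (610391/3)x


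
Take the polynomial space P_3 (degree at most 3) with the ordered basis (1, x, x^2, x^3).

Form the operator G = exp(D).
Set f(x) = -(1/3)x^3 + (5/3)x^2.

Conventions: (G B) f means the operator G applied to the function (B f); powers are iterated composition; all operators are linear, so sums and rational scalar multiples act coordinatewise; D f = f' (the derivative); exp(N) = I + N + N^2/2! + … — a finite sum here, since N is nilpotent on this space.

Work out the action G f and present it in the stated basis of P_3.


order-1 term: -x^2 + (10/3)x
order-2 term: -x + 5/3
order-3 term: -1/3
the series for exp(D) f terminates at order 3
exp(D) f = -(1/3)x^3 + (2/3)x^2 + (7/3)x + 4/3

the image equals g(x) = -(1/3)x^3 + (2/3)x^2 + (7/3)x + 4/3


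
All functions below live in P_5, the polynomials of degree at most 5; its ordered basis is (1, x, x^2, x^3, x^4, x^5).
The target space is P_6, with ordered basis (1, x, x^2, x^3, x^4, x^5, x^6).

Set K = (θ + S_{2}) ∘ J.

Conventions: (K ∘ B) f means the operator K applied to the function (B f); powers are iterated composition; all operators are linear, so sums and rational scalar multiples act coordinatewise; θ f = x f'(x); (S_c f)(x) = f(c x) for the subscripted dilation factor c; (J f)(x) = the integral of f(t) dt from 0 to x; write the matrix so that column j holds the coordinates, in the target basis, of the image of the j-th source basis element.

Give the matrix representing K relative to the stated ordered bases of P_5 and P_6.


the matrix is [[0, 0, 0, 0, 0, 0]; [3, 0, 0, 0, 0, 0]; [0, 3, 0, 0, 0, 0]; [0, 0, 11/3, 0, 0, 0]; [0, 0, 0, 5, 0, 0]; [0, 0, 0, 0, 37/5, 0]; [0, 0, 0, 0, 0, 35/3]] (rows listed top to bottom)

image of 1: 3x
image of x: 3x^2
image of x^2: (11/3)x^3
image of x^3: 5x^4
image of x^4: (37/5)x^5
image of x^5: (35/3)x^6
each image's coordinates form column j of the matrix


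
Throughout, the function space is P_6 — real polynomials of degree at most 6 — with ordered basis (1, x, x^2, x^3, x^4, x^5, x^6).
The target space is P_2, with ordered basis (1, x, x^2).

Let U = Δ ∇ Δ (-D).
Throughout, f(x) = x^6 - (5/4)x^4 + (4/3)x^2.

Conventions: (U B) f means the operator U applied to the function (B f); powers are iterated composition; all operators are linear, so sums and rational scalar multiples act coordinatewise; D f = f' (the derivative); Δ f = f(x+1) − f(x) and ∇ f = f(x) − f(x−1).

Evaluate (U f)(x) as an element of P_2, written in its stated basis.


D f = 6x^5 - 5x^3 + (8/3)x
(-D) f = -6x^5 + 5x^3 - (8/3)x
Δ (-D) f = -30x^4 - 60x^3 - 45x^2 - 15x - 11/3
∇ Δ (-D) f = -120x^3 - 30x
Δ ∇ Δ (-D) f = -360x^2 - 360x - 150

the result is g(x) = -360x^2 - 360x - 150


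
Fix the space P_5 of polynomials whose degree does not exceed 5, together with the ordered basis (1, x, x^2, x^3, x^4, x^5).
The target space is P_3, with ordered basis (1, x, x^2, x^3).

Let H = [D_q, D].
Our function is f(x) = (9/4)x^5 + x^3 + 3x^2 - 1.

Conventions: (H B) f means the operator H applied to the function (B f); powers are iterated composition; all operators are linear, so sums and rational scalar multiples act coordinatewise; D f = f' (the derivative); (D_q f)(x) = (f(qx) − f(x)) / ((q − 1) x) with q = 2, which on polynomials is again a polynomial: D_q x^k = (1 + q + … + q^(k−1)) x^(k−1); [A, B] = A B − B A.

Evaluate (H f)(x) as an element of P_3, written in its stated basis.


D f = (45/4)x^4 + 3x^2 + 6x
D_q D f = (675/4)x^3 + 9x + 6
D_q f = (279/4)x^4 + 7x^2 + 9x
D D_q f = 279x^3 + 14x + 9
[D_q, D] f = -(441/4)x^3 - 5x - 3

the image equals g(x) = -(441/4)x^3 - 5x - 3


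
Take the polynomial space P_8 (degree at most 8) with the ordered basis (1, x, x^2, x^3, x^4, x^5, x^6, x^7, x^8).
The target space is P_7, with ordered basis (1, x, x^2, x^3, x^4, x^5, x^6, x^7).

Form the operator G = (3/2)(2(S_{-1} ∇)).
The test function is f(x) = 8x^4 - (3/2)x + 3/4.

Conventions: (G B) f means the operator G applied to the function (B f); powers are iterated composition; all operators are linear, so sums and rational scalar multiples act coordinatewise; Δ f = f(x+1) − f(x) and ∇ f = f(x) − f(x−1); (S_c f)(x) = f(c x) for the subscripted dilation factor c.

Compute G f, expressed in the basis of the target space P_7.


g(x) = -96x^3 - 144x^2 - 96x - 57/2

∇ f = 32x^3 - 48x^2 + 32x - 19/2
S_{-1} ∇ f = -32x^3 - 48x^2 - 32x - 19/2
(2(S_{-1} ∇)) f = -64x^3 - 96x^2 - 64x - 19
((3/2)(2(S_{-1} ∇))) f = -96x^3 - 144x^2 - 96x - 57/2


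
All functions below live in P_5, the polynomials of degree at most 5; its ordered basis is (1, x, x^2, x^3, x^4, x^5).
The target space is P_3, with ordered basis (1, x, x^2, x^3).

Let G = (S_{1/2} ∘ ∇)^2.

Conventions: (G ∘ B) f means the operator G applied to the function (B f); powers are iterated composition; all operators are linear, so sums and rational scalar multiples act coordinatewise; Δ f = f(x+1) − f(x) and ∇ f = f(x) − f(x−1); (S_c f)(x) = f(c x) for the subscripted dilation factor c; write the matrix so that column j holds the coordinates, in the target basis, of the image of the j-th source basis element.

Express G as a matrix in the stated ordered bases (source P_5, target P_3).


image of 1: 0
image of x: 0
image of x^2: 1
image of x^3: (3/4)x - 9/4
image of x^4: (3/8)x^2 - (9/4)x + 4
image of x^5: (5/32)x^3 - (45/32)x^2 + 5x - 105/16
each image's coordinates form column j of the matrix

the matrix is [[0, 0, 1, -9/4, 4, -105/16]; [0, 0, 0, 3/4, -9/4, 5]; [0, 0, 0, 0, 3/8, -45/32]; [0, 0, 0, 0, 0, 5/32]] (rows listed top to bottom)


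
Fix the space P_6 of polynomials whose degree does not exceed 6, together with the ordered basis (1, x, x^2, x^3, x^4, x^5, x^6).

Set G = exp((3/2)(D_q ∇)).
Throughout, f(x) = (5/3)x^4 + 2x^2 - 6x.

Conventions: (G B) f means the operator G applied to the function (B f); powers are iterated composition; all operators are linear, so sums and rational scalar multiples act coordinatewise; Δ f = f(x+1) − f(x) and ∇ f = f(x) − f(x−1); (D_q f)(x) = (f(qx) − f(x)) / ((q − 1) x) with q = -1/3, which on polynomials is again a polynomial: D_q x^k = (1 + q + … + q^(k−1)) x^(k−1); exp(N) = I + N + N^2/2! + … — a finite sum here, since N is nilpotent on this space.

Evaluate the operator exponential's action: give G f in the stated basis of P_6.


order-1 term: (70/9)x^2 - 10x + 16
order-2 term: 35/3
the series for exp((3/2)(D_q ∇)) f terminates at order 2
exp((3/2)(D_q ∇)) f = (5/3)x^4 + (88/9)x^2 - 16x + 83/3

g(x) = (5/3)x^4 + (88/9)x^2 - 16x + 83/3


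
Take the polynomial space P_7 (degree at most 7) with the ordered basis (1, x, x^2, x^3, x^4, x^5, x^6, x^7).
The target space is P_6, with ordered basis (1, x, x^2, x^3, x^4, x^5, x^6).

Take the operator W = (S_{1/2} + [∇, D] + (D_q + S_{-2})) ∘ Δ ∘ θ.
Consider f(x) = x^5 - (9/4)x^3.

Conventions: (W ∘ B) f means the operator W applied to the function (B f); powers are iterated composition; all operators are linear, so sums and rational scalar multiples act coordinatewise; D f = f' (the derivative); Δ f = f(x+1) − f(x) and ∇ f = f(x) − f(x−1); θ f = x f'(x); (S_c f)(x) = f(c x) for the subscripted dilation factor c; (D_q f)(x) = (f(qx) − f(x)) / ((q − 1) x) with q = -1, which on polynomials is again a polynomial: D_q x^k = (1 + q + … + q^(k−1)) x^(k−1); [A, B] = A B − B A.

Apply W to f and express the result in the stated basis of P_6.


θ f = 5x^5 - (27/4)x^3
Δ θ f = 25x^4 + 50x^3 + (119/4)x^2 + (19/4)x - 7/4
S_{1/2} Δ θ f = (25/16)x^4 + (25/4)x^3 + (119/16)x^2 + (19/8)x - 7/4
D Δ θ f = 100x^3 + 150x^2 + (119/2)x + 19/4
∇ D Δ θ f = 300x^2 + 19/2
∇ Δ θ f = 100x^3 + (19/2)x
D ∇ Δ θ f = 300x^2 + 19/2
[∇, D] Δ θ f = 0
D_q Δ θ f = 50x^2 + 19/4
S_{-2} Δ θ f = 400x^4 - 400x^3 + 119x^2 - (19/2)x - 7/4
(D_q + S_{-2}) Δ θ f = 400x^4 - 400x^3 + 169x^2 - (19/2)x + 3
(S_{1/2} + [∇, D] + (D_q + S_{-2})) Δ θ f = (6425/16)x^4 - (1575/4)x^3 + (2823/16)x^2 - (57/8)x + 5/4

the image equals g(x) = (6425/16)x^4 - (1575/4)x^3 + (2823/16)x^2 - (57/8)x + 5/4


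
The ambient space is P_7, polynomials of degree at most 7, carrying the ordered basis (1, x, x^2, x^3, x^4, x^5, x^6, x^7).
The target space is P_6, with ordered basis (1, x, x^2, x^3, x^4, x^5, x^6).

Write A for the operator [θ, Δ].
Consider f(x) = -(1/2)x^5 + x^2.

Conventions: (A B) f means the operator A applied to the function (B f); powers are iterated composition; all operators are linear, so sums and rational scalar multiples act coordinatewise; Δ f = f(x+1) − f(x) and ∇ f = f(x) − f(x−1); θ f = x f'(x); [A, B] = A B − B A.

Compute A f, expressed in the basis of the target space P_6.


the result is g(x) = (5/2)x^4 + 10x^3 + 15x^2 + 8x + 1/2

Δ f = -(5/2)x^4 - 5x^3 - 5x^2 - (1/2)x + 1/2
θ Δ f = -10x^4 - 15x^3 - 10x^2 - (1/2)x
θ f = -(5/2)x^5 + 2x^2
Δ θ f = -(25/2)x^4 - 25x^3 - 25x^2 - (17/2)x - 1/2
[θ, Δ] f = (5/2)x^4 + 10x^3 + 15x^2 + 8x + 1/2


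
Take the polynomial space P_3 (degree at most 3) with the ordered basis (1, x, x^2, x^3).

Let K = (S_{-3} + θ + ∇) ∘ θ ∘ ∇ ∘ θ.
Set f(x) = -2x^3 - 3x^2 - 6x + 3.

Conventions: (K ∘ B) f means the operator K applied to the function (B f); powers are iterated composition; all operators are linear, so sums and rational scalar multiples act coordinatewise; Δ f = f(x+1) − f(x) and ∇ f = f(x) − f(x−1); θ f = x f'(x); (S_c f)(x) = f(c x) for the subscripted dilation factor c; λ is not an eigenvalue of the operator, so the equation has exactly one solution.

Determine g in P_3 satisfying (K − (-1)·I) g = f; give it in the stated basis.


write g with unknown coordinates in the stated basis and equate coefficients in (K − (-1)·I) g = f
solving from the highest basis element down gives g = -2x^3 + 393x^2 + 3246x - 1623
check: K g = -396x^2 - 3252x + 1626
so K g − (-1)·g = -2x^3 - 3x^2 - 6x + 3 = f ✓

g(x) = -2x^3 + 393x^2 + 3246x - 1623


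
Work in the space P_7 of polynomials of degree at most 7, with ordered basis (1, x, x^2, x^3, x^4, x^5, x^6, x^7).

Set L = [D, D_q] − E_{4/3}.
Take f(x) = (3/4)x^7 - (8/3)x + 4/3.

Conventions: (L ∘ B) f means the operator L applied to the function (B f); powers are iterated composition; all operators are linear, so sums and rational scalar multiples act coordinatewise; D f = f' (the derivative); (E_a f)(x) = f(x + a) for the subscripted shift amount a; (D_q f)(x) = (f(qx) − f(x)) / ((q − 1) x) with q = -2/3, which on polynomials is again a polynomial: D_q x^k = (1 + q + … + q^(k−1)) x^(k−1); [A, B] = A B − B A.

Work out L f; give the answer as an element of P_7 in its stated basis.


the result is g(x) = -(3/4)x^7 - 7x^6 - (9077/324)x^5 - (560/9)x^4 - (2240/27)x^3 - (1792/27)x^2 - (6520/243)x - 2476/729

D_q f = (463/972)x^6 - 8/3
D D_q f = (463/162)x^5
D f = (21/4)x^6 - 8/3
D_q D f = (931/324)x^5
[D, D_q] f = -(5/324)x^5
E_{4/3} f = (3/4)x^7 + 7x^6 + 28x^5 + (560/9)x^4 + (2240/27)x^3 + (1792/27)x^2 + (6520/243)x + 2476/729
(-E_{4/3}) f = -(3/4)x^7 - 7x^6 - 28x^5 - (560/9)x^4 - (2240/27)x^3 - (1792/27)x^2 - (6520/243)x - 2476/729
([D, D_q] − E_{4/3}) f = -(3/4)x^7 - 7x^6 - (9077/324)x^5 - (560/9)x^4 - (2240/27)x^3 - (1792/27)x^2 - (6520/243)x - 2476/729


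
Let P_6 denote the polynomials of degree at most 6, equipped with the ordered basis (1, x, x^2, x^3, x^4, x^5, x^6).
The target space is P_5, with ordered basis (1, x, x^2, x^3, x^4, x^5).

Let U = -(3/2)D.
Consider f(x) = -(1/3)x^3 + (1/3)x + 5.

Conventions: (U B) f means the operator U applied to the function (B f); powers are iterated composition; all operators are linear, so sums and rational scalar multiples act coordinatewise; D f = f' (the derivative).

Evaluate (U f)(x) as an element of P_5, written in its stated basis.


the result is g(x) = (3/2)x^2 - 1/2

D f = -x^2 + 1/3
(-(3/2)D) f = (3/2)x^2 - 1/2


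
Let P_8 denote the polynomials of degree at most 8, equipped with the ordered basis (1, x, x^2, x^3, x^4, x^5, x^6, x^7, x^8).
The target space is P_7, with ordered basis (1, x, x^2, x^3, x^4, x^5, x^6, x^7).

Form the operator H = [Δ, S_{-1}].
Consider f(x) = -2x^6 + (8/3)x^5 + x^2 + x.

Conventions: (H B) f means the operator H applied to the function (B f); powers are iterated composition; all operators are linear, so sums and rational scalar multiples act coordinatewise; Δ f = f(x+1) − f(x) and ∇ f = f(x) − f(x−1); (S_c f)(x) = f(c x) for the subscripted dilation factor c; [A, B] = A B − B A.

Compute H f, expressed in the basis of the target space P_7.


g(x) = -24x^5 - (80/3)x^4 - 80x^3 - (160/3)x^2 - 20x - 22/3

S_{-1} f = -2x^6 - (8/3)x^5 + x^2 - x
Δ S_{-1} f = -12x^5 - (130/3)x^4 - (200/3)x^3 - (170/3)x^2 - (70/3)x - 14/3
Δ f = -12x^5 - (50/3)x^4 - (40/3)x^3 - (10/3)x^2 + (10/3)x + 8/3
S_{-1} Δ f = 12x^5 - (50/3)x^4 + (40/3)x^3 - (10/3)x^2 - (10/3)x + 8/3
[Δ, S_{-1}] f = -24x^5 - (80/3)x^4 - 80x^3 - (160/3)x^2 - 20x - 22/3
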